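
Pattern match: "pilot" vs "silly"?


Pattern of "pilot": [0, 1, 2, 3, 4]
Pattern of "silly": [0, 1, 2, 2, 3]
Patterns do not match
Same pattern = No


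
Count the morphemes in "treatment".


Word: "treatment"
Morphemes: treat | -ment
Each morpheme carries meaning
= 2 morphemes


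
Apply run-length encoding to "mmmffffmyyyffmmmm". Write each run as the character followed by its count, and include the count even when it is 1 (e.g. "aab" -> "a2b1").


String: "mmmffffmyyyffmmmm"
Scanning for consecutive runs:
  'm' x 3
  'f' x 4
  'm' x 1
  'y' x 3
  'f' x 2
  'm' x 4
RLE = "m3f4m1y3f2m4"


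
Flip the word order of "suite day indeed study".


Original: "suite day indeed study"
Words (1..n): suite | day | indeed | study
Reversed (n..1): study | indeed | day | suite
Result = "study indeed day suite"


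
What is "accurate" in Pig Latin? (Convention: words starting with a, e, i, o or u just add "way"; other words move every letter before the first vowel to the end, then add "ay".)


Word: "accurate"
Starts with vowel → add 'way'
Pig Latin = "accurateway"


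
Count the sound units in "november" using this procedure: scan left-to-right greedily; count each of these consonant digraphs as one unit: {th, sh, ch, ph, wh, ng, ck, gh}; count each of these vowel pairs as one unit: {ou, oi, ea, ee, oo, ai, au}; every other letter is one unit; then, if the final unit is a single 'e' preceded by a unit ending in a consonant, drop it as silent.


Word: "november" (8 letters)
Left-to-right scan:
  1. 'n' (letter)
  2. 'o' (letter)
  3. 'v' (letter)
  4. 'e' (letter)
  5. 'm' (letter)
  6. 'b' (letter)
  7. 'e' (letter)
  8. 'r' (letter)
Units from scan: 8
Sound units = 8 units


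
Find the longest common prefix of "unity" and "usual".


Word 1: "unity"
Word 2: "usual"
Comparing from start:
  Pos 0: 'u' == 'u'
  Pos 1: 'n' != 's' (stop)
LCP = "u" (length 1)


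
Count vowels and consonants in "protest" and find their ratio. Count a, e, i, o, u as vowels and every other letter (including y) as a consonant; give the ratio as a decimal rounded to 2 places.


Word: "protest"
Vowels (a,e,i,o,u): 2
Consonants: 5
Ratio = 2/5
= 0.40


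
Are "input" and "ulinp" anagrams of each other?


Word 1: "input" → sorted: inptu
Word 2: "ulinp" → sorted: ilnpu
Same letters? inptu != ilnpu
Anagram = No


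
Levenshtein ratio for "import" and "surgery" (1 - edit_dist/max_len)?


Word 1: "import" (length 6)
Word 2: "surgery" (length 7)
One optimal edit sequence:
  1. insert 's'  (+1)
  2. substitute 'i' -> 'u'  (+1)
  3. substitute 'm' -> 'r'  (+1)
  4. substitute 'p' -> 'g'  (+1)
  5. substitute 'o' -> 'e'  (+1)
  6. keep 'r'
  7. substitute 't' -> 'y'  (+1)
Edit distance = 6
Max length = max(6, 7) = 7
Similarity = 1 - 6/7
= 0.1429


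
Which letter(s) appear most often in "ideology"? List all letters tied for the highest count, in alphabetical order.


Word: "ideology"
Letter counts:
  'd': 1
  'e': 1
  'g': 1
  'i': 1
  'l': 1
  'o': 2
  'y': 1
Maximum count = 2
Most frequent = 'o' (2 times each)


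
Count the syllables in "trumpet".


Word: "trumpet"
Syllable breakdown: trum | pet
Counting: 2 parts
= 2 syllables


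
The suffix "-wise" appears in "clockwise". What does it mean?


Suffix: -wise
As in: clockwise -> clock + -wise
Meaning = in the manner of


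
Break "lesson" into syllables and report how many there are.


Word: "lesson"
Syllable breakdown: les-son
Counting: 2 parts
= 2 syllables


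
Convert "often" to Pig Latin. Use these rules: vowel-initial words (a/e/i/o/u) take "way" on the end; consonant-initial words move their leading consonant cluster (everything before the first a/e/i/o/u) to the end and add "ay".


Word: "often"
Starts with vowel → add 'way'
Pig Latin = "oftenway"


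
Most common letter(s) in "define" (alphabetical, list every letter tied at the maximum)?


Word: "define"
Letter counts:
  'd': 1
  'e': 2
  'f': 1
  'i': 1
  'n': 1
Maximum count = 2
Most frequent = 'e' (2 times each)


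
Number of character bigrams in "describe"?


Word: "describe" (length 8)
Number of 2-grams = length - 2 + 1 = 8 - 2 + 1
= 7


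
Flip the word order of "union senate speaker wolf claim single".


Original: "union senate speaker wolf claim single"
Words (1..n): union | senate | speaker | wolf | claim | single
Reversed (n..1): single | claim | wolf | speaker | senate | union
Result = "single claim wolf speaker senate union"


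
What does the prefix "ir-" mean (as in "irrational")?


Prefix: ir-
Example: irrational (ir- + rational)
Meaning = not


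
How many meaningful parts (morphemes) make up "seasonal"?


Word: "seasonal"
Morphemes: season | -al
Each morpheme carries meaning
= 2 morphemes


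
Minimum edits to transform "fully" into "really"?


Word 1: "fully" (length 5)
Word 2: "really" (length 6)
One optimal edit sequence (insert/delete/substitute each cost 1):
  1. insert 'r'  (+1)
  2. substitute 'f' -> 'e'  (+1)
  3. substitute 'u' -> 'a'  (+1)
  4. keep 'l'
  5. keep 'l'
  6. keep 'y'
Total edit operations: 3
Edit distance = 3


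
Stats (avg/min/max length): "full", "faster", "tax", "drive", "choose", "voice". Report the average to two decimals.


Lengths: "full"=4, "faster"=6, "tax"=3, "drive"=5, "choose"=6, "voice"=5
Sum = 29, Count = 6
Average = 29/6 = 4.83
= avg=4.83, min=3, max=6


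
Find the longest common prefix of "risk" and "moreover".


Word 1: "risk"
Word 2: "moreover"
Comparing from start:
  Pos 0: 'r' != 'm' (stop)
LCP = "" (length 0)


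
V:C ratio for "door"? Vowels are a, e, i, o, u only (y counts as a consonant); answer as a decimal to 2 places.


Word: "door"
Vowels (a,e,i,o,u): 2
Consonants: 2
Ratio = 2/2
= 1.00


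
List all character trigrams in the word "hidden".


Word: "hidden" (length 6)
Number of trigrams = 6 - 3 + 1 = 4
  Position 0: "hid"
  Position 1: "idd"
  Position 2: "dde"
  Position 3: "den"
Trigrams = "hid", "idd", "dde", "den"


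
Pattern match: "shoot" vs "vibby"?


Pattern of "shoot": [0, 1, 2, 2, 3]
Pattern of "vibby": [0, 1, 2, 2, 3]
Patterns match
Same pattern = Yes


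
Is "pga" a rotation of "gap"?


Word: "gap", Candidate: "pga"
Method: check if candidate is substring of word+word
"gapgap" contains "pga"? Yes
Is rotation = Yes


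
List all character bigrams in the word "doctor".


Word: "doctor" (length 6)
Number of bigrams = 6 - 2 + 1 = 5
  Position 0: "do"
  Position 1: "oc"
  Position 2: "ct"
  Position 3: "to"
  Position 4: "or"
Bigrams = "do", "oc", "ct", "to", "or"


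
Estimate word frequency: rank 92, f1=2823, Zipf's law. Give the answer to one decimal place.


Zipf's law: f(r) = f(1) / r
f(1) = 2823
f(92) = 2823 / 92
= 30.7 occurrences


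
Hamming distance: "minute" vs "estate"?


Comparing character by character (same length = 6):
  Pos 0: 'm' vs 'e' !=
  Pos 1: 'i' vs 's' !=
  Pos 2: 'n' vs 't' !=
  Pos 3: 'u' vs 'a' !=
  Pos 4: 't' vs 't' =
  Pos 5: 'e' vs 'e' =
Hamming distance = 4


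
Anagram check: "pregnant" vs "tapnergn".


Word 1: "pregnant" → sorted: aegnnprt
Word 2: "tapnergn" → sorted: aegnnprt
Same letters? aegnnprt == aegnnprt
Anagram = Yes


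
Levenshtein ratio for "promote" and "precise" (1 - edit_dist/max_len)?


Word 1: "promote" (length 7)
Word 2: "precise" (length 7)
One optimal edit sequence:
  1. keep 'p'
  2. keep 'r'
  3. substitute 'o' -> 'e'  (+1)
  4. substitute 'm' -> 'c'  (+1)
  5. substitute 'o' -> 'i'  (+1)
  6. substitute 't' -> 's'  (+1)
  7. keep 'e'
Edit distance = 4
Max length = max(7, 7) = 7
Similarity = 1 - 4/7
= 0.4286


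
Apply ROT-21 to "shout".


Word: "shout"
Shift: 21
Each letter → (letter + shift) mod 26:
  's' (18) + 21 = 13 → 'n'
  'h' (7) + 21 = 2 → 'c'
  'o' (14) + 21 = 9 → 'j'
  'u' (20) + 21 = 15 → 'p'
  't' (19) + 21 = 14 → 'o'
Result = "ncjpo"


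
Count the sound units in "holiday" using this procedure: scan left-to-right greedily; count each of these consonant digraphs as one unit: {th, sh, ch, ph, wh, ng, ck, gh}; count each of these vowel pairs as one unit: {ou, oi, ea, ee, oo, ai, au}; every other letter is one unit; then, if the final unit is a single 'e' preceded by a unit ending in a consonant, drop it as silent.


Word: "holiday" (7 letters)
Left-to-right scan:
  (1) 'h' (letter)
  (2) 'o' (letter)
  (3) 'l' (letter)
  (4) 'i' (letter)
  (5) 'd' (letter)
  (6) 'a' (letter)
  (7) 'y' (letter)
Units from scan: 7
Sound units = 7 units


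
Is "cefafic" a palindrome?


Word: "cefafic"
Reversed: "cifafec"
Forward == Backward? cefafic != cifafec
Palindrome = No


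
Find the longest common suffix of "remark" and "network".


Word 1: "remark"
Word 2: "network"
Comparing from end:
  Pos -1: 'k' == 'k'
  Pos -2: 'r' == 'r'
  Pos -3: 'a' != 'o' (stop)
LCS = "rk" (length 2)


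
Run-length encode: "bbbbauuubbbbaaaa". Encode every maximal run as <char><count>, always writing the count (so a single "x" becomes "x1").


String: "bbbbauuubbbbaaaa"
Scanning for consecutive runs:
  'b' x 4
  'a' x 1
  'u' x 3
  'b' x 4
  'a' x 4
RLE = "b4a1u3b4a4"


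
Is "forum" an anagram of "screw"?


Word 1: "screw" → sorted: cersw
Word 2: "forum" → sorted: fmoru
Same letters? cersw != fmoru
Anagram = No


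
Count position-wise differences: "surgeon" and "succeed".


Comparing character by character (same length = 7):
  Pos 0: 's' vs 's' =
  Pos 1: 'u' vs 'u' =
  Pos 2: 'r' vs 'c' !=
  Pos 3: 'g' vs 'c' !=
  Pos 4: 'e' vs 'e' =
  Pos 5: 'o' vs 'e' !=
  Pos 6: 'n' vs 'd' !=
Hamming distance = 4


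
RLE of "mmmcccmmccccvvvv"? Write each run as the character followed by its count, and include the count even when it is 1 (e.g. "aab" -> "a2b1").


String: "mmmcccmmccccvvvv"
Scanning for consecutive runs:
  'm' x 3
  'c' x 3
  'm' x 2
  'c' x 4
  'v' x 4
RLE = "m3c3m2c4v4"


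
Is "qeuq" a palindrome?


Word: "qeuq"
Reversed: "queq"
Forward == Backward? qeuq != queq
Palindrome = No


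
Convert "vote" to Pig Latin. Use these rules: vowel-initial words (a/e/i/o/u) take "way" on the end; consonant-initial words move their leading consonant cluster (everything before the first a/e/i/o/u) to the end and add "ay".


Word: "vote"
Starts with consonant(s) → move to end, add 'ay'
Consonant cluster: "v"
Pig Latin = "otevay"


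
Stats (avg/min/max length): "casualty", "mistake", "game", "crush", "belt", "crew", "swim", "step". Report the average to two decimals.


Lengths: "casualty"=8, "mistake"=7, "game"=4, "crush"=5, "belt"=4, "crew"=4, "swim"=4, "step"=4
Sum = 40, Count = 8
Average = 40/8 = 5.00
= avg=5.00, min=4, max=8


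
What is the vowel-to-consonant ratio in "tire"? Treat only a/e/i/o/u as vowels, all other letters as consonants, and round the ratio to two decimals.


Word: "tire"
Vowels (a,e,i,o,u): 2
Consonants: 2
Ratio = 2/2
= 1.00


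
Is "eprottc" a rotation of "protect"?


Word: "protect", Candidate: "eprottc"
Method: check if candidate is substring of word+word
"protectprotect" contains "eprottc"? No
Is rotation = No


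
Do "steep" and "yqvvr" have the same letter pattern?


Pattern of "steep": [0, 1, 2, 2, 3]
Pattern of "yqvvr": [0, 1, 2, 2, 3]
Patterns match
Same pattern = Yes


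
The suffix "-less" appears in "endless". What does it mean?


Suffix: -less
Example: endless (end + -less)
Meaning = without


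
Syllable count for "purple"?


Word: "purple"
Syllable breakdown: pur | ple
Counting: 2 parts
= 2 syllables


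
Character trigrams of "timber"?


Word: "timber" (length 6)
Number of trigrams = 6 - 3 + 1 = 4
  Position 0: "tim"
  Position 1: "imb"
  Position 2: "mbe"
  Position 3: "ber"
Trigrams = "tim", "imb", "mbe", "ber"


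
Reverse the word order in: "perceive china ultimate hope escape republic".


Original: "perceive china ultimate hope escape republic"
Words (1..n): perceive | china | ultimate | hope | escape | republic
Reversed (n..1): republic | escape | hope | ultimate | china | perceive
Result = "republic escape hope ultimate china perceive"


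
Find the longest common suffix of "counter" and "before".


Word 1: "counter"
Word 2: "before"
Comparing from end:
  Pos -1: 'r' != 'e' (stop)
LCS = "" (length 0)


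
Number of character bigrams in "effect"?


Word: "effect" (length 6)
Number of 2-grams = length - 2 + 1 = 6 - 2 + 1
= 5


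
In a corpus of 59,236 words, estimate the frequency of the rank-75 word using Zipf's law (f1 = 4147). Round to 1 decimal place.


Zipf's law: f(r) = f(1) / r
f(1) = 4147
f(75) = 4147 / 75
= 55.3 occurrences


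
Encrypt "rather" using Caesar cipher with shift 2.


Word: "rather"
Shift: 2
Each letter → (letter + shift) mod 26:
  'r' (17) + 2 = 19 → 't'
  'a' (0) + 2 = 2 → 'c'
  't' (19) + 2 = 21 → 'v'
  'h' (7) + 2 = 9 → 'j'
  'e' (4) + 2 = 6 → 'g'
  'r' (17) + 2 = 19 → 't'
Result = "tcvjgt"


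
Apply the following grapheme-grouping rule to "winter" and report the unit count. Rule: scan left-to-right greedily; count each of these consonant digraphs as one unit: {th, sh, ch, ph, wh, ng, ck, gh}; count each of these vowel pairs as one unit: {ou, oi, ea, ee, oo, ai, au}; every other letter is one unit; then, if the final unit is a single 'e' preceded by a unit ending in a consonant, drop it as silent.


Word: "winter" (6 letters)
Left-to-right scan:
  [1] 'w' (letter)
  [2] 'i' (letter)
  [3] 'n' (letter)
  [4] 't' (letter)
  [5] 'e' (letter)
  [6] 'r' (letter)
Units from scan: 6
Sound units = 6 units


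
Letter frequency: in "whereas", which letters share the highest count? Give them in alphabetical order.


Word: "whereas"
Letter counts:
  'a': 1
  'e': 2
  'h': 1
  'r': 1
  's': 1
  'w': 1
Maximum count = 2
Most frequent = 'e' (2 times each)


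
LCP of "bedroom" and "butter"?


Word 1: "bedroom"
Word 2: "butter"
Comparing from start:
  Pos 0: 'b' == 'b'
  Pos 1: 'e' != 'u' (stop)
LCP = "b" (length 1)


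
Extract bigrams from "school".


Word: "school" (length 6)
Number of bigrams = 6 - 2 + 1 = 5
  Position 0: "sc"
  Position 1: "ch"
  Position 2: "ho"
  Position 3: "oo"
  Position 4: "ol"
Bigrams = "sc", "ch", "ho", "oo", "ol"


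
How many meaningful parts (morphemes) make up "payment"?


Word: "payment"
Morphemes: pay | -ment
Each morpheme carries meaning
= 2 morphemes


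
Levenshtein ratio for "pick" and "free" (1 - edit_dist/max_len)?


Word 1: "pick" (length 4)
Word 2: "free" (length 4)
One optimal edit sequence:
  1. substitute 'p' -> 'f'  (+1)
  2. substitute 'i' -> 'r'  (+1)
  3. substitute 'c' -> 'e'  (+1)
  4. substitute 'k' -> 'e'  (+1)
Edit distance = 4
Max length = max(4, 4) = 4
Similarity = 1 - 4/4
= 0.0000


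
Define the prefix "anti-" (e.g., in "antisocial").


Prefix: anti-
Example: antisocial (anti- + social)
Meaning = against


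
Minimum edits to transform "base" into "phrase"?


Word 1: "base" (length 4)
Word 2: "phrase" (length 6)
One optimal edit sequence (insert/delete/substitute each cost 1):
  1. insert 'p'  (+1)
  2. insert 'h'  (+1)
  3. substitute 'b' -> 'r'  (+1)
  4. keep 'a'
  5. keep 's'
  6. keep 'e'
Total edit operations: 3
Edit distance = 3


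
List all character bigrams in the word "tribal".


Word: "tribal" (length 6)
Number of bigrams = 6 - 2 + 1 = 5
  Position 0: "tr"
  Position 1: "ri"
  Position 2: "ib"
  Position 3: "ba"
  Position 4: "al"
Bigrams = "tr", "ri", "ib", "ba", "al"


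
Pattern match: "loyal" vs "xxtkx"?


Pattern of "loyal": [0, 1, 2, 3, 0]
Pattern of "xxtkx": [0, 0, 1, 2, 0]
Patterns do not match
Same pattern = No


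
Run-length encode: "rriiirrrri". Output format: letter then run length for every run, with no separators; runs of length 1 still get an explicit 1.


String: "rriiirrrri"
Scanning for consecutive runs:
  'r' x 2
  'i' x 3
  'r' x 4
  'i' x 1
RLE = "r2i3r4i1"


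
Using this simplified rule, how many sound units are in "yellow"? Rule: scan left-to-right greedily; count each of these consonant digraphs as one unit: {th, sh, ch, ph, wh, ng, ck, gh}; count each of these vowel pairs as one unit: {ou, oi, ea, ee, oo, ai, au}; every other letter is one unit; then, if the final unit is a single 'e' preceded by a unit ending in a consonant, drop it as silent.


Word: "yellow" (6 letters)
Left-to-right scan:
  (1) 'y' (letter)
  (2) 'e' (letter)
  (3) 'l' (letter)
  (4) 'l' (letter)
  (5) 'o' (letter)
  (6) 'w' (letter)
Units from scan: 6
Sound units = 6 units


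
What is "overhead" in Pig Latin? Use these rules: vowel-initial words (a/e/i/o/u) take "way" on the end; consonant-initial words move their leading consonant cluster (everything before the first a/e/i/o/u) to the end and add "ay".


Word: "overhead"
Starts with vowel → add 'way'
Pig Latin = "overheadway"


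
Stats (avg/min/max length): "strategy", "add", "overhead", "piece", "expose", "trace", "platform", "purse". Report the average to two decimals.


Lengths: "strategy"=8, "add"=3, "overhead"=8, "piece"=5, "expose"=6, "trace"=5, "platform"=8, "purse"=5
Sum = 48, Count = 8
Average = 48/8 = 6.00
= avg=6.00, min=3, max=8


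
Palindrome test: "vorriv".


Word: "vorriv"
Reversed: "virrov"
Forward == Backward? vorriv != virrov
Palindrome = No


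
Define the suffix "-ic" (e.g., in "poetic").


Suffix: -ic
Example: poetic (poet + -ic)
Meaning = relating to


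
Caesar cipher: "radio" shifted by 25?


Word: "radio"
Shift: 25
Each letter → (letter + shift) mod 26:
  'r' (17) + 25 = 16 → 'q'
  'a' (0) + 25 = 25 → 'z'
  'd' (3) + 25 = 2 → 'c'
  'i' (8) + 25 = 7 → 'h'
  'o' (14) + 25 = 13 → 'n'
Result = "qzchn"


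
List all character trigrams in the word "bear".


Word: "bear" (length 4)
Number of trigrams = 4 - 3 + 1 = 2
  Position 0: "bea"
  Position 1: "ear"
Trigrams = "bea", "ear"


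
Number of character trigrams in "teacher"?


Word: "teacher" (length 7)
Number of 3-grams = length - 3 + 1 = 7 - 3 + 1
= 5


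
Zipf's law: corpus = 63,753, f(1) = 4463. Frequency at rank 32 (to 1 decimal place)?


Zipf's law: f(r) = f(1) / r
f(1) = 4463
f(32) = 4463 / 32
= 139.5 occurrences


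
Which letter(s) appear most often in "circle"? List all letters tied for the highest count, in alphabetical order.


Word: "circle"
Letter counts:
  'c': 2
  'e': 1
  'i': 1
  'l': 1
  'r': 1
Maximum count = 2
Most frequent = 'c' (2 times each)


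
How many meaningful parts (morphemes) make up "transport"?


Word: "transport"
Morphemes: trans- | port
Each morpheme carries meaning
= 2 morphemes


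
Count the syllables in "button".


Word: "button"
Syllable breakdown: but / ton
Counting: 2 parts
= 2 syllables


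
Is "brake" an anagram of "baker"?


Word 1: "baker" → sorted: abekr
Word 2: "brake" → sorted: abekr
Same letters? abekr == abekr
Anagram = Yes


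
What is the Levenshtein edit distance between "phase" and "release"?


Word 1: "phase" (length 5)
Word 2: "release" (length 7)
One optimal edit sequence (insert/delete/substitute each cost 1):
  1. insert 'r'  (+1)
  2. insert 'e'  (+1)
  3. substitute 'p' -> 'l'  (+1)
  4. substitute 'h' -> 'e'  (+1)
  5. keep 'a'
  6. keep 's'
  7. keep 'e'
Total edit operations: 4
Edit distance = 4


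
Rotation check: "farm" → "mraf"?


Word: "farm", Candidate: "mraf"
Method: check if candidate is substring of word+word
"farmfarm" contains "mraf"? No
Is rotation = No


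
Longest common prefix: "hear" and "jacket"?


Word 1: "hear"
Word 2: "jacket"
Comparing from start:
  Pos 0: 'h' != 'j' (stop)
LCP = "" (length 0)


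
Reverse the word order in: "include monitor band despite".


Original: "include monitor band despite"
Words (1..n): include | monitor | band | despite
Reversed (n..1): despite | band | monitor | include
Result = "despite band monitor include"


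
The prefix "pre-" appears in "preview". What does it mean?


Prefix: pre-
As in: preview -> pre- + view
Meaning = before


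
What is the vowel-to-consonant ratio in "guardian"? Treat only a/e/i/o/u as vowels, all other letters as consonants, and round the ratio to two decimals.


Word: "guardian"
Vowels (a,e,i,o,u): 4
Consonants: 4
Ratio = 4/4
= 1.00


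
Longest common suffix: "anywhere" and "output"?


Word 1: "anywhere"
Word 2: "output"
Comparing from end:
  Pos -1: 'e' != 't' (stop)
LCS = "" (length 0)


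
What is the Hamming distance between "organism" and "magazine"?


Comparing character by character (same length = 8):
  Pos 0: 'o' vs 'm' !=
  Pos 1: 'r' vs 'a' !=
  Pos 2: 'g' vs 'g' =
  Pos 3: 'a' vs 'a' =
  Pos 4: 'n' vs 'z' !=
  Pos 5: 'i' vs 'i' =
  Pos 6: 's' vs 'n' !=
  Pos 7: 'm' vs 'e' !=
Hamming distance = 5


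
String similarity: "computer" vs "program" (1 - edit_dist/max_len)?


Word 1: "computer" (length 8)
Word 2: "program" (length 7)
One optimal edit sequence:
  1. delete 'c'  (+1)
  2. substitute 'o' -> 'p'  (+1)
  3. substitute 'm' -> 'r'  (+1)
  4. substitute 'p' -> 'o'  (+1)
  5. substitute 'u' -> 'g'  (+1)
  6. substitute 't' -> 'r'  (+1)
  7. substitute 'e' -> 'a'  (+1)
  8. substitute 'r' -> 'm'  (+1)
Edit distance = 8
Max length = max(8, 7) = 8
Similarity = 1 - 8/8
= 0.0000


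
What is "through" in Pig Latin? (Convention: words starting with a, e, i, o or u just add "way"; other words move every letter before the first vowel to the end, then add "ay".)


Word: "through"
Starts with consonant(s) → move to end, add 'ay'
Consonant cluster: "thr"
Pig Latin = "oughthray"


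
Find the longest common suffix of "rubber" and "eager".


Word 1: "rubber"
Word 2: "eager"
Comparing from end:
  Pos -1: 'r' == 'r'
  Pos -2: 'e' == 'e'
  Pos -3: 'b' != 'g' (stop)
LCS = "er" (length 2)


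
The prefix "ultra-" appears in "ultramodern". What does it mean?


Prefix: ultra-
Example: ultramodern = ultra- + modern
Meaning = beyond


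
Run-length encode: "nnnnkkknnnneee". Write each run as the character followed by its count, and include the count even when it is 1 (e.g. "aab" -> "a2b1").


String: "nnnnkkknnnneee"
Scanning for consecutive runs:
  'n' x 4
  'k' x 3
  'n' x 4
  'e' x 3
RLE = "n4k3n4e3"


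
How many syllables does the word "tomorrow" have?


Word: "tomorrow"
Syllable breakdown: to-mor-row
Counting: 3 parts
= 3 syllables


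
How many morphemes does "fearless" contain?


Word: "fearless"
Morphemes: fear | -less
Each morpheme carries meaning
= 2 morphemes


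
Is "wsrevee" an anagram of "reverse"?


Word 1: "reverse" → sorted: eeerrsv
Word 2: "wsrevee" → sorted: eeersvw
Same letters? eeerrsv != eeersvw
Anagram = No


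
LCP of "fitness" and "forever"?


Word 1: "fitness"
Word 2: "forever"
Comparing from start:
  Pos 0: 'f' == 'f'
  Pos 1: 'i' != 'o' (stop)
LCP = "f" (length 1)


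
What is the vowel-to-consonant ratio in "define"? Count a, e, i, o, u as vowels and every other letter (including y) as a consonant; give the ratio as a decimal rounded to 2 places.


Word: "define"
Vowels (a,e,i,o,u): 3
Consonants: 3
Ratio = 3/3
= 1.00


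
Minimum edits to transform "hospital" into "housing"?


Word 1: "hospital" (length 8)
Word 2: "housing" (length 7)
One optimal edit sequence (insert/delete/substitute each cost 1):
  1. keep 'h'
  2. keep 'o'
  3. substitute 's' -> 'u'  (+1)
  4. substitute 'p' -> 's'  (+1)
  5. keep 'i'
  6. delete 't'  (+1)
  7. substitute 'a' -> 'n'  (+1)
  8. substitute 'l' -> 'g'  (+1)
Total edit operations: 5
Edit distance = 5


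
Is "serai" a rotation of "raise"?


Word: "raise", Candidate: "serai"
Method: check if candidate is substring of word+word
"raiseraise" contains "serai"? Yes
Is rotation = Yes


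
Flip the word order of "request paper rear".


Original: "request paper rear"
Words (1..n): request | paper | rear
Reversed (n..1): rear | paper | request
Result = "rear paper request"


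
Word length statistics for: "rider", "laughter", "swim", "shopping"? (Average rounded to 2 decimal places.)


Lengths: "rider"=5, "laughter"=8, "swim"=4, "shopping"=8
Sum = 25, Count = 4
Average = 25/4 = 6.25
= avg=6.25, min=4, max=8


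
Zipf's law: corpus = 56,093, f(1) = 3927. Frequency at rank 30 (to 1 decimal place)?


Zipf's law: f(r) = f(1) / r
f(1) = 3927
f(30) = 3927 / 30
= 130.9 occurrences


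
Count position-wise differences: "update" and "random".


Comparing character by character (same length = 6):
  Pos 0: 'u' vs 'r' !=
  Pos 1: 'p' vs 'a' !=
  Pos 2: 'd' vs 'n' !=
  Pos 3: 'a' vs 'd' !=
  Pos 4: 't' vs 'o' !=
  Pos 5: 'e' vs 'm' !=
Hamming distance = 6


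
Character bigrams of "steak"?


Word: "steak" (length 5)
Number of bigrams = 5 - 2 + 1 = 4
  Position 0: "st"
  Position 1: "te"
  Position 2: "ea"
  Position 3: "ak"
Bigrams = "st", "te", "ea", "ak"


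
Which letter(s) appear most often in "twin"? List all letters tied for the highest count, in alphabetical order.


Word: "twin"
Letter counts:
  'i': 1
  'n': 1
  't': 1
  'w': 1
Maximum count = 1
Most frequent = 'i', 'n', 't', 'w' (1 time each)


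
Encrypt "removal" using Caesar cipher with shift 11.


Word: "removal"
Shift: 11
Each letter → (letter + shift) mod 26:
  'r' (17) + 11 = 2 → 'c'
  'e' (4) + 11 = 15 → 'p'
  'm' (12) + 11 = 23 → 'x'
  'o' (14) + 11 = 25 → 'z'
  'v' (21) + 11 = 6 → 'g'
  'a' (0) + 11 = 11 → 'l'
  'l' (11) + 11 = 22 → 'w'
Result = "cpxzglw"


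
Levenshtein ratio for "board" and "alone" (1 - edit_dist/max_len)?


Word 1: "board" (length 5)
Word 2: "alone" (length 5)
One optimal edit sequence:
  1. substitute 'b' -> 'a'  (+1)
  2. substitute 'o' -> 'l'  (+1)
  3. substitute 'a' -> 'o'  (+1)
  4. substitute 'r' -> 'n'  (+1)
  5. substitute 'd' -> 'e'  (+1)
Edit distance = 5
Max length = max(5, 5) = 5
Similarity = 1 - 5/5
= 0.0000


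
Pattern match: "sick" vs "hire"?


Pattern of "sick": [0, 1, 2, 3]
Pattern of "hire": [0, 1, 2, 3]
Patterns match
Same pattern = Yes


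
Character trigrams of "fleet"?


Word: "fleet" (length 5)
Number of trigrams = 5 - 3 + 1 = 3
  Position 0: "fle"
  Position 1: "lee"
  Position 2: "eet"
Trigrams = "fle", "lee", "eet"


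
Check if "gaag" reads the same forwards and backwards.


Word: "gaag"
Reversed: "gaag"
Forward == Backward? gaag == gaag
Palindrome = Yes


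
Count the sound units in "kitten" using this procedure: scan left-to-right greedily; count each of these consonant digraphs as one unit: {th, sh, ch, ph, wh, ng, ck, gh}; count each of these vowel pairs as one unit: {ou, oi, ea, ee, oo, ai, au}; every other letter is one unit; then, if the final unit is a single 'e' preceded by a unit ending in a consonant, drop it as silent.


Word: "kitten" (6 letters)
Left-to-right scan:
  1. 'k' (letter)
  2. 'i' (letter)
  3. 't' (letter)
  4. 't' (letter)
  5. 'e' (letter)
  6. 'n' (letter)
Units from scan: 6
Sound units = 6 units


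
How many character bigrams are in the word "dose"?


Word: "dose" (length 4)
Number of 2-grams = length - 2 + 1 = 4 - 2 + 1
= 3


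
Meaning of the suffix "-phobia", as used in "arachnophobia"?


Suffix: -phobia
Example: arachnophobia = arachno- + -phobia
Meaning = fear of


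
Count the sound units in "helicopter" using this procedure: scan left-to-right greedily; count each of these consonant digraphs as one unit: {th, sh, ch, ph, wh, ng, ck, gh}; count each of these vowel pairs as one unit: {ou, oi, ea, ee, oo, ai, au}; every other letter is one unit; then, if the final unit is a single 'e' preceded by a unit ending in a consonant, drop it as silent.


Word: "helicopter" (10 letters)
Left-to-right scan:
  [1] 'h' (letter)
  [2] 'e' (letter)
  [3] 'l' (letter)
  [4] 'i' (letter)
  [5] 'c' (letter)
  [6] 'o' (letter)
  [7] 'p' (letter)
  [8] 't' (letter)
  [9] 'e' (letter)
  [10] 'r' (letter)
Units from scan: 10
Sound units = 10 units


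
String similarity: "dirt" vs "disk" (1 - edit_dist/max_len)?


Word 1: "dirt" (length 4)
Word 2: "disk" (length 4)
One optimal edit sequence:
  1. keep 'd'
  2. keep 'i'
  3. substitute 'r' -> 's'  (+1)
  4. substitute 't' -> 'k'  (+1)
Edit distance = 2
Max length = max(4, 4) = 4
Similarity = 1 - 2/4
= 0.5000


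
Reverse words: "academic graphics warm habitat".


Original: "academic graphics warm habitat"
Words (1..n): academic | graphics | warm | habitat
Reversed (n..1): habitat | warm | graphics | academic
Result = "habitat warm graphics academic"


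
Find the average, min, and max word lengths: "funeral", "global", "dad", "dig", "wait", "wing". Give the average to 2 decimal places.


Lengths: "funeral"=7, "global"=6, "dad"=3, "dig"=3, "wait"=4, "wing"=4
Sum = 27, Count = 6
Average = 27/6 = 4.50
= avg=4.50, min=3, max=7


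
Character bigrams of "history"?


Word: "history" (length 7)
Number of bigrams = 7 - 2 + 1 = 6
  Position 0: "hi"
  Position 1: "is"
  Position 2: "st"
  Position 3: "to"
  Position 4: "or"
  Position 5: "ry"
Bigrams = "hi", "is", "st", "to", "or", "ry"


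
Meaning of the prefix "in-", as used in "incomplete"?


Prefix: in-
Example: incomplete = in- + complete
Meaning = not / into


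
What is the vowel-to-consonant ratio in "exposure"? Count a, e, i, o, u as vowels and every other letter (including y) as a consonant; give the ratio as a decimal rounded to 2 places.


Word: "exposure"
Vowels (a,e,i,o,u): 4
Consonants: 4
Ratio = 4/4
= 1.00


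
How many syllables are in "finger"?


Word: "finger"
Syllable breakdown: fin / ger
Counting: 2 parts
= 2 syllables


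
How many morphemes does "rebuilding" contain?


Word: "rebuilding"
Morphemes: re- / build / -ing
Each morpheme carries meaning
= 3 morphemes


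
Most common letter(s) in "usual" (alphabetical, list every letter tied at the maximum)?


Word: "usual"
Letter counts:
  'a': 1
  'l': 1
  's': 1
  'u': 2
Maximum count = 2
Most frequent = 'u' (2 times each)


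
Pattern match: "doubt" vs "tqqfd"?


Pattern of "doubt": [0, 1, 2, 3, 4]
Pattern of "tqqfd": [0, 1, 1, 2, 3]
Patterns do not match
Same pattern = No


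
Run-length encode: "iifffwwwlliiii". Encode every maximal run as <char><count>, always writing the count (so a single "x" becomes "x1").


String: "iifffwwwlliiii"
Scanning for consecutive runs:
  'i' x 2
  'f' x 3
  'w' x 3
  'l' x 2
  'i' x 4
RLE = "i2f3w3l2i4"


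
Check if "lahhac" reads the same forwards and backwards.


Word: "lahhac"
Reversed: "cahhal"
Forward == Backward? lahhac != cahhal
Palindrome = No


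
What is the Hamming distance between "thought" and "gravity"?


Comparing character by character (same length = 7):
  Pos 0: 't' vs 'g' !=
  Pos 1: 'h' vs 'r' !=
  Pos 2: 'o' vs 'a' !=
  Pos 3: 'u' vs 'v' !=
  Pos 4: 'g' vs 'i' !=
  Pos 5: 'h' vs 't' !=
  Pos 6: 't' vs 'y' !=
Hamming distance = 7


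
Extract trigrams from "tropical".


Word: "tropical" (length 8)
Number of trigrams = 8 - 3 + 1 = 6
  Position 0: "tro"
  Position 1: "rop"
  Position 2: "opi"
  Position 3: "pic"
  Position 4: "ica"
  Position 5: "cal"
Trigrams = "tro", "rop", "opi", "pic", "ica", "cal"


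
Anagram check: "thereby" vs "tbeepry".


Word 1: "thereby" → sorted: beehrty
Word 2: "tbeepry" → sorted: beeprty
Same letters? beehrty != beeprty
Anagram = No


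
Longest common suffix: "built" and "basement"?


Word 1: "built"
Word 2: "basement"
Comparing from end:
  Pos -1: 't' == 't'
  Pos -2: 'l' != 'n' (stop)
LCS = "t" (length 1)


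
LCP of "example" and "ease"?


Word 1: "example"
Word 2: "ease"
Comparing from start:
  Pos 0: 'e' == 'e'
  Pos 1: 'x' != 'a' (stop)
LCP = "e" (length 1)


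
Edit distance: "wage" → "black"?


Word 1: "wage" (length 4)
Word 2: "black" (length 5)
One optimal edit sequence (insert/delete/substitute each cost 1):
  1. insert 'b'  (+1)
  2. substitute 'w' -> 'l'  (+1)
  3. keep 'a'
  4. substitute 'g' -> 'c'  (+1)
  5. substitute 'e' -> 'k'  (+1)
Total edit operations: 4
Edit distance = 4


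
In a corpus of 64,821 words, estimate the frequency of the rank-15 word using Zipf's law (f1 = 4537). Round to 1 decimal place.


Zipf's law: f(r) = f(1) / r
f(1) = 4537
f(15) = 4537 / 15
= 302.5 occurrences


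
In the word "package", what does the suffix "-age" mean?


Suffix: -age
As in: package -> pack + -age
Meaning = result / collection


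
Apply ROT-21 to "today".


Word: "today"
Shift: 21
Each letter → (letter + shift) mod 26:
  't' (19) + 21 = 14 → 'o'
  'o' (14) + 21 = 9 → 'j'
  'd' (3) + 21 = 24 → 'y'
  'a' (0) + 21 = 21 → 'v'
  'y' (24) + 21 = 19 → 't'
Result = "ojyvt"


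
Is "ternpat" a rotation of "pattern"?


Word: "pattern", Candidate: "ternpat"
Method: check if candidate is substring of word+word
"patternpattern" contains "ternpat"? Yes
Is rotation = Yes


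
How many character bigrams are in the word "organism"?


Word: "organism" (length 8)
Number of 2-grams = length - 2 + 1 = 8 - 2 + 1
= 7


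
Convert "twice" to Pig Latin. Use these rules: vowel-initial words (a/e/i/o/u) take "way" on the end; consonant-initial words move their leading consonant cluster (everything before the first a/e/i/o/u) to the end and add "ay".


Word: "twice"
Starts with consonant(s) → move to end, add 'ay'
Consonant cluster: "tw"
Pig Latin = "icetway"


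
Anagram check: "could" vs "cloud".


Word 1: "could" → sorted: cdlou
Word 2: "cloud" → sorted: cdlou
Same letters? cdlou == cdlou
Anagram = Yes


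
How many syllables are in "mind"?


Word: "mind"
Syllable breakdown: mind
Counting: 1 part
= 1 syllable


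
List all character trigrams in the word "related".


Word: "related" (length 7)
Number of trigrams = 7 - 3 + 1 = 5
  Position 0: "rel"
  Position 1: "ela"
  Position 2: "lat"
  Position 3: "ate"
  Position 4: "ted"
Trigrams = "rel", "ela", "lat", "ate", "ted"


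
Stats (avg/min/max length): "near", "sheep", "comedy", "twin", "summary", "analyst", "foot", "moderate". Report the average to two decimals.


Lengths: "near"=4, "sheep"=5, "comedy"=6, "twin"=4, "summary"=7, "analyst"=7, "foot"=4, "moderate"=8
Sum = 45, Count = 8
Average = 45/8 = 5.63
= avg=5.63, min=4, max=8


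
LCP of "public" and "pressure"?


Word 1: "public"
Word 2: "pressure"
Comparing from start:
  Pos 0: 'p' == 'p'
  Pos 1: 'u' != 'r' (stop)
LCP = "p" (length 1)


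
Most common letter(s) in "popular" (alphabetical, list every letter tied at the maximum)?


Word: "popular"
Letter counts:
  'a': 1
  'l': 1
  'o': 1
  'p': 2
  'r': 1
  'u': 1
Maximum count = 2
Most frequent = 'p' (2 times each)


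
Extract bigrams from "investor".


Word: "investor" (length 8)
Number of bigrams = 8 - 2 + 1 = 7
  Position 0: "in"
  Position 1: "nv"
  Position 2: "ve"
  Position 3: "es"
  Position 4: "st"
  Position 5: "to"
  Position 6: "or"
Bigrams = "in", "nv", "ve", "es", "st", "to", "or"


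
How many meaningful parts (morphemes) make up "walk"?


Word: "walk"
Morphemes: walk
Each morpheme carries meaning
= 1 morpheme


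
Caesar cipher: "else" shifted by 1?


Word: "else"
Shift: 1
Each letter → (letter + shift) mod 26:
  'e' (4) + 1 = 5 → 'f'
  'l' (11) + 1 = 12 → 'm'
  's' (18) + 1 = 19 → 't'
  'e' (4) + 1 = 5 → 'f'
Result = "fmtf"


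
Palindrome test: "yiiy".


Word: "yiiy"
Reversed: "yiiy"
Forward == Backward? yiiy == yiiy
Palindrome = Yes


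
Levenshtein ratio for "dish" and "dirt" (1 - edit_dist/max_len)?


Word 1: "dish" (length 4)
Word 2: "dirt" (length 4)
One optimal edit sequence:
  1. keep 'd'
  2. keep 'i'
  3. substitute 's' -> 'r'  (+1)
  4. substitute 'h' -> 't'  (+1)
Edit distance = 2
Max length = max(4, 4) = 4
Similarity = 1 - 2/4
= 0.5000


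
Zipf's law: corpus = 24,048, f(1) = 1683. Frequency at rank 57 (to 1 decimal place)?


Zipf's law: f(r) = f(1) / r
f(1) = 1683
f(57) = 1683 / 57
= 29.5 occurrences


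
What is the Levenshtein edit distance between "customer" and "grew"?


Word 1: "customer" (length 8)
Word 2: "grew" (length 4)
One optimal edit sequence (insert/delete/substitute each cost 1):
  1. delete 'c'  (+1)
  2. delete 'u'  (+1)
  3. delete 's'  (+1)
  4. delete 't'  (+1)
  5. substitute 'o' -> 'g'  (+1)
  6. substitute 'm' -> 'r'  (+1)
  7. keep 'e'
  8. substitute 'r' -> 'w'  (+1)
Total edit operations: 7
Edit distance = 7


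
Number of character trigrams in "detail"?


Word: "detail" (length 6)
Number of 3-grams = length - 3 + 1 = 6 - 3 + 1
= 4


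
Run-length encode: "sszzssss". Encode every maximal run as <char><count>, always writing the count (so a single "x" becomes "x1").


String: "sszzssss"
Scanning for consecutive runs:
  's' x 2
  'z' x 2
  's' x 4
RLE = "s2z2s4"


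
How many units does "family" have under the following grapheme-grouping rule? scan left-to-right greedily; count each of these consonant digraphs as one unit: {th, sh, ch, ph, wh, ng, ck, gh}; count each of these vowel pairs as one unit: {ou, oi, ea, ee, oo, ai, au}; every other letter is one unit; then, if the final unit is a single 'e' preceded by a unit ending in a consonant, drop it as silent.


Word: "family" (6 letters)
Left-to-right scan:
  1. 'f' (letter)
  2. 'a' (letter)
  3. 'm' (letter)
  4. 'i' (letter)
  5. 'l' (letter)
  6. 'y' (letter)
Units from scan: 6
Sound units = 6 units


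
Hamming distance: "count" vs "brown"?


Comparing character by character (same length = 5):
  Pos 0: 'c' vs 'b' !=
  Pos 1: 'o' vs 'r' !=
  Pos 2: 'u' vs 'o' !=
  Pos 3: 'n' vs 'w' !=
  Pos 4: 't' vs 'n' !=
Hamming distance = 5


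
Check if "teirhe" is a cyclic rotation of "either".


Word: "either", Candidate: "teirhe"
Method: check if candidate is substring of word+word
"eithereither" contains "teirhe"? No
Is rotation = No


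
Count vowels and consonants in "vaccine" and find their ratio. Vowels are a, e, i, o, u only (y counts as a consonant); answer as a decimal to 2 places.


Word: "vaccine"
Vowels (a,e,i,o,u): 3
Consonants: 4
Ratio = 3/4
= 0.75


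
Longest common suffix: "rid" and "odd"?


Word 1: "rid"
Word 2: "odd"
Comparing from end:
  Pos -1: 'd' == 'd'
  Pos -2: 'i' != 'd' (stop)
LCS = "d" (length 1)


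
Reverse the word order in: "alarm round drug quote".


Original: "alarm round drug quote"
Words (1..n): alarm | round | drug | quote
Reversed (n..1): quote | drug | round | alarm
Result = "quote drug round alarm"


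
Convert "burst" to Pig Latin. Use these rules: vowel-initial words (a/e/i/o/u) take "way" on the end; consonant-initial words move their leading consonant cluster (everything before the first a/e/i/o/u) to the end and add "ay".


Word: "burst"
Starts with consonant(s) → move to end, add 'ay'
Consonant cluster: "b"
Pig Latin = "urstbay"


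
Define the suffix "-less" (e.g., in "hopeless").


Suffix: -less
Example: hopeless (hope + -less)
Meaning = without


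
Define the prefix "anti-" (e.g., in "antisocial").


Prefix: anti-
As in: antisocial -> anti- + social
Meaning = against


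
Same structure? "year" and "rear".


Pattern of "year": [0, 1, 2, 3]
Pattern of "rear": [0, 1, 2, 0]
Patterns do not match
Same pattern = No


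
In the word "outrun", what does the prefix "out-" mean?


Prefix: out-
Example: outrun (out- + run)
Meaning = surpass


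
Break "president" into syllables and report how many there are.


Word: "president"
Syllable breakdown: pres-i-dent
Counting: 3 parts
= 3 syllables


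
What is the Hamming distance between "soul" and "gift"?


Comparing character by character (same length = 4):
  Pos 0: 's' vs 'g' !=
  Pos 1: 'o' vs 'i' !=
  Pos 2: 'u' vs 'f' !=
  Pos 3: 'l' vs 't' !=
Hamming distance = 4


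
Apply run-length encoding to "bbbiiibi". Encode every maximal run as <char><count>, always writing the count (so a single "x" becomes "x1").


String: "bbbiiibi"
Scanning for consecutive runs:
  'b' x 3
  'i' x 3
  'b' x 1
  'i' x 1
RLE = "b3i3b1i1"
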